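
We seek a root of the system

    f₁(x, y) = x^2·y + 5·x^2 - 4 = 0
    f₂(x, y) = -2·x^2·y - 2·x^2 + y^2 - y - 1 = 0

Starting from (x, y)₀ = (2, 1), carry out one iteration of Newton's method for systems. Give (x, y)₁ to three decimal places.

(1.308, 0.154)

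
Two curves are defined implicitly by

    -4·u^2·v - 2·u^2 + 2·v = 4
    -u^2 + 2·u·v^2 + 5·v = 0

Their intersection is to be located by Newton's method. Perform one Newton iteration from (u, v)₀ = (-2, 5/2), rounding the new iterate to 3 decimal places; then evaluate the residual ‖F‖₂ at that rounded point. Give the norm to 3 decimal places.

11.748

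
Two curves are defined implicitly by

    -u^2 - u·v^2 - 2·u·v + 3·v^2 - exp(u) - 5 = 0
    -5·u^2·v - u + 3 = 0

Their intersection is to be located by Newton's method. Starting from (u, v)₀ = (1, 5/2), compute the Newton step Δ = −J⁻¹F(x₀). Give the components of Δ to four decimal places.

At (1, 5/2): F = (-1.218282, -10.5000).
Jacobian J = [[-2·u - v^2 - 2·v - exp(u), -2·u·v - 2·u + 6·v], [-10·u·v - 1, -5·u^2]].
At the point, J = [[-15.968282, 8.0000], [-26.0000, -5.0000]] (det J = 287.841409).
Solving J·Δ = −F gives Δ = (-0.3130, -0.4725).

(-0.3130, -0.4725)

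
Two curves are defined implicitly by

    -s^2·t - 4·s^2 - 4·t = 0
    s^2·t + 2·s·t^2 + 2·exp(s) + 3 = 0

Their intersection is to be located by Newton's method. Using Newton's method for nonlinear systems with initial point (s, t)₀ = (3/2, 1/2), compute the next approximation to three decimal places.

(11.200, -22.393)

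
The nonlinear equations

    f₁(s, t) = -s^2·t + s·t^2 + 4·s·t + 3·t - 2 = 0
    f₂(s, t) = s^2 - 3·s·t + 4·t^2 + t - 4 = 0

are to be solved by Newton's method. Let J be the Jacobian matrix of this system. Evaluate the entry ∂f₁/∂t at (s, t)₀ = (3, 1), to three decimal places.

12.000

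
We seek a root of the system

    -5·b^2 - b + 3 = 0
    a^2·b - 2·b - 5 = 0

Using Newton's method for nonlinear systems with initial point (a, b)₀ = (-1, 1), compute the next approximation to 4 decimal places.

(-3.8636, 0.7273)

At (-1, 1): F = (-3.0000, -6.0000).
Jacobian J = [[0, -10·b - 1], [2·a·b, a^2 - 2]].
At the point, J = [[0.0000, -11.0000], [-2.0000, -1.0000]] (det J = -22.0000).
Solving J·Δ = −F gives Δ = (-2.8636, -0.2727).
Then the next iterate is (a, b)₁ = (-3.8636, 0.7273).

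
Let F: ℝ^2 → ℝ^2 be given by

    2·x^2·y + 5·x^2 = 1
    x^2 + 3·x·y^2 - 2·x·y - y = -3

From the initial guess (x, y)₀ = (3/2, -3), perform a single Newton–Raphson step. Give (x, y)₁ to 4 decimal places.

(-0.8062, -3.8152)

At (3/2, -3): F = (-3.2500, 57.7500).
Jacobian J = [[4·x·y + 10·x, 2·x^2], [2·x + 3·y^2 - 2·y, 6·x·y - 2·x - 1]].
At the point, J = [[-3.0000, 4.5000], [36.0000, -31.0000]] (det J = -69.0000).
Solving J·Δ = −F gives Δ = (-2.3062, -0.8152).
Then the next iterate is (x, y)₁ = (-0.8062, -3.8152).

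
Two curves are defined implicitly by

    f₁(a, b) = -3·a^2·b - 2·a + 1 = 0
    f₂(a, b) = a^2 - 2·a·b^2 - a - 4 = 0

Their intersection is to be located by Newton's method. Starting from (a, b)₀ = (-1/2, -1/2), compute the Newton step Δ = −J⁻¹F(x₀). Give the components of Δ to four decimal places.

At (-1/2, -1/2): F = (2.3750, -3.0000).
Jacobian J = [[-6·a·b - 2, -3·a^2], [2·a - 2·b^2 - 1, -4·a·b]].
At the point, J = [[-3.5000, -0.7500], [-2.5000, -1.0000]] (det J = 1.6250).
Solving J·Δ = −F gives Δ = (2.8462, -10.1154).

(2.8462, -10.1154)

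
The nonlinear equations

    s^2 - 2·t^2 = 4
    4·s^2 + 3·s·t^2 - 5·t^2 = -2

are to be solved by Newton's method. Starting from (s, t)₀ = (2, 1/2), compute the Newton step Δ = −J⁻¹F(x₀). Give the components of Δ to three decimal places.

(-0.960, -2.170)

At (2, 1/2): F = (-0.500, 18.250).
Jacobian J = [[2·s, -4·t], [8·s + 3·t^2, 6·s·t - 10·t]].
At the point, J = [[4.000, -2.000], [16.750, 1.000]] (det J = 37.500).
Solving J·Δ = −F gives Δ = (-0.960, -2.170).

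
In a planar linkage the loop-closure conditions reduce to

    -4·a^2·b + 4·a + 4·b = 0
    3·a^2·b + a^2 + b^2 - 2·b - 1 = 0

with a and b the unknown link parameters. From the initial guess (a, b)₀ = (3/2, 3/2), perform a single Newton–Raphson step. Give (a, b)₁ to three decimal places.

(3.096, -3.269)

At (3/2, 3/2): F = (-1.500, 10.625).
Jacobian J = [[-8·a·b + 4, -4·a^2 + 4], [6·a·b + 2·a, 3·a^2 + 2·b - 2]].
At the point, J = [[-14.000, -5.000], [16.500, 7.750]] (det J = -26.000).
Solving J·Δ = −F gives Δ = (1.596, -4.769).
Then the next iterate is (a, b)₁ = (3.096, -3.269).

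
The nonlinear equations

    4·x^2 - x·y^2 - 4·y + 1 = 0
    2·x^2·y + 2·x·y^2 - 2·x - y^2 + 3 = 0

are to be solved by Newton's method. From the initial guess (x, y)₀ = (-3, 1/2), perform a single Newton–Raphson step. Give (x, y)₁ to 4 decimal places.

(-1.5068, 0.0408)

At (-3, 1/2): F = (35.7500, 16.2500).
Jacobian J = [[8·x - y^2, -2·x·y - 4], [4·x·y + 2·y^2 - 2, 2·x^2 + 4·x·y - 2·y]].
At the point, J = [[-24.2500, -1.0000], [-7.5000, 11.0000]] (det J = -274.2500).
Solving J·Δ = −F gives Δ = (1.4932, -0.4592).
Then the next iterate is (x, y)₁ = (-1.5068, 0.0408).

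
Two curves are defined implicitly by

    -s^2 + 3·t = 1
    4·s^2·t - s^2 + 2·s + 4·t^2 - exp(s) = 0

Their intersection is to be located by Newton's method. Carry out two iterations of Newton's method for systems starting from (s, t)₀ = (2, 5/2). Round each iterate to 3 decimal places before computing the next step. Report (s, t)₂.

(1.177, 0.721)

At (2, 5/2): F = (2.500, 57.61094).
Jacobian J = [[-2·s, 3], [8·s·t - 2·s - exp(s) + 2, 4·s^2 + 8·t]].
At the point, J = [[-4.000, 3.000], [30.61094, 36.000]] (det J = -235.83283).
Solving J·Δ = −F gives Δ = (-0.351, -1.302).
Then the next iterate is (s, t)₁ = (1.649, 1.198).
Round to (1.649, 1.198) and repeat: F = (-0.12520, 14.14825), J = [[-3.298, 3.000], [9.30424, 20.46080]].
Δ = (-0.472, -0.477), so (s, t)₂ = (1.177, 0.721).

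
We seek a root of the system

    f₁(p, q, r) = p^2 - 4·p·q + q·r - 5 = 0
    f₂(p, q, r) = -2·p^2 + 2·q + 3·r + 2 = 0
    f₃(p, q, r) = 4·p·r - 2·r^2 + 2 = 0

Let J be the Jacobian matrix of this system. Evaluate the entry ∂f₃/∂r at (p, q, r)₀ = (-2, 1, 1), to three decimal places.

-12.000

∂f₃/∂r = 4·p - 4·r.
At (-2, 1, 1) this is -12.000.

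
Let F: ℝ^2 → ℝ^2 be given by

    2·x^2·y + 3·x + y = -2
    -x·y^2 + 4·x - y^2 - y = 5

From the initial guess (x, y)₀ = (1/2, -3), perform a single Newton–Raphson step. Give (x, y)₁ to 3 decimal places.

At (1/2, -3): F = (-1.000, -13.500).
Jacobian J = [[4·x·y + 3, 2·x^2 + 1], [-y^2 + 4, -2·x·y - 2·y - 1]].
At the point, J = [[-3.000, 1.500], [-5.000, 8.000]] (det J = -16.500).
Solving J·Δ = −F gives Δ = (0.742, 2.152).
Then the next iterate is (x, y)₁ = (1.242, -0.848).

(1.242, -0.848)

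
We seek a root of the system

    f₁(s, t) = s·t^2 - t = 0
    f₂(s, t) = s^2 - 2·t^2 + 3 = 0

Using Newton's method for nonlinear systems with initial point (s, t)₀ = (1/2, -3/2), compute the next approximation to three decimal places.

(-0.289, -1.160)

At (1/2, -3/2): F = (2.625, -1.250).
Jacobian J = [[t^2, 2·s·t - 1], [2·s, -4·t]].
At the point, J = [[2.250, -2.500], [1.000, 6.000]] (det J = 16.000).
Solving J·Δ = −F gives Δ = (-0.789, 0.340).
Then the next iterate is (s, t)₁ = (-0.289, -1.160).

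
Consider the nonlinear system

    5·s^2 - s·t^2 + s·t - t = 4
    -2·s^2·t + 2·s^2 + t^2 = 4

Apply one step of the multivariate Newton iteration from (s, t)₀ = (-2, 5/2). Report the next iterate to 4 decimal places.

At (-2, 5/2): F = (21.0000, -9.7500).
Jacobian J = [[10·s - t^2 + t, -2·s·t + s - 1], [-4·s·t + 4·s, -2·s^2 + 2·t]].
At the point, J = [[-23.7500, 7.0000], [12.0000, -3.0000]] (det J = -12.7500).
Solving J·Δ = −F gives Δ = (0.4118, -1.6029).
Then the next iterate is (s, t)₁ = (-1.5882, 0.8971).

(-1.5882, 0.8971)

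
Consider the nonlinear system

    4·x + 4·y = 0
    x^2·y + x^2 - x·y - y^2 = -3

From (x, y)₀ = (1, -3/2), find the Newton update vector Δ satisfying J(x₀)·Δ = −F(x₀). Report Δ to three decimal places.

(1.300, -0.800)

At (1, -3/2): F = (-2.000, 1.750).
Jacobian J = [[4, 4], [2·x·y + 2·x - y, x^2 - x - 2·y]].
At the point, J = [[4.000, 4.000], [0.500, 3.000]] (det J = 10.000).
Solving J·Δ = −F gives Δ = (1.300, -0.800).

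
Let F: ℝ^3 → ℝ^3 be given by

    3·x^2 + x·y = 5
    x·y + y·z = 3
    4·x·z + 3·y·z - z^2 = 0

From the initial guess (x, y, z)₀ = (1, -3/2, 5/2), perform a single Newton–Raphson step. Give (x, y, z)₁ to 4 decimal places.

(0.8966, 2.4652, 6.3555)

At (1, -3/2, 5/2): F = (-3.5000, -8.2500, -7.5000).
Jacobian J = [[6·x + y, x, 0], [y, x + z, y], [4·z, 3·z, 4·x + 3·y - 2·z]].
At the point, J = [[4.5000, 1.0000, 0.0000], [-1.5000, 3.5000, -1.5000], [10.0000, 7.5000, -5.5000]] (det J = -59.2500).
Solving J·Δ = −F gives Δ = (-0.1034, 3.9652, 3.8555).
Then the next iterate is (x, y, z)₁ = (0.8966, 2.4652, 6.3555).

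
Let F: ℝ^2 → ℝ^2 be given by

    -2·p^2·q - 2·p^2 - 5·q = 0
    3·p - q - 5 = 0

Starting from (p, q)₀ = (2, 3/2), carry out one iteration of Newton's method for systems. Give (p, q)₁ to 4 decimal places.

At (2, 3/2): F = (-27.5000, -0.5000).
Jacobian J = [[-4·p·q - 4·p, -2·p^2 - 5], [3, -1]].
At the point, J = [[-20.0000, -13.0000], [3.0000, -1.0000]] (det J = 59.0000).
Solving J·Δ = −F gives Δ = (-0.3559, -1.5678).
Then the next iterate is (p, q)₁ = (1.6441, -0.0678).

(1.6441, -0.0678)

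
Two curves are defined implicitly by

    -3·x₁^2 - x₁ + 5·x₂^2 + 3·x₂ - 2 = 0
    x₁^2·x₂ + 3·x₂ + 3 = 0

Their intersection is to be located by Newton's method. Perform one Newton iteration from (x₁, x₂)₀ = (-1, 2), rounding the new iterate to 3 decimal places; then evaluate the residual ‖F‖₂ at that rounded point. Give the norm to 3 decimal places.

5.577

At (-1, 2): F = (22.000, 11.000).
Jacobian J = [[-6·x₁ - 1, 10·x₂ + 3], [2·x₁·x₂, x₁^2 + 3]].
At the point, J = [[5.000, 23.000], [-4.000, 4.000]] (det J = 112.000).
Solving J·Δ = −F gives Δ = (1.473, -1.277).
Then the next iterate is (x₁, x₂)₁ = (0.473, 0.723).
Re-evaluating at (0.473, 0.723): F = (1.63846, 5.33076), so ‖F‖₂ = 5.577.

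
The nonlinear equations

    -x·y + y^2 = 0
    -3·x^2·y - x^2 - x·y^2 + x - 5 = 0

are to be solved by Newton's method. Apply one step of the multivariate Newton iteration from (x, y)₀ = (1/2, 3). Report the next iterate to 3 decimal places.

(0.181, 1.463)

At (1/2, 3): F = (7.500, -11.500).
Jacobian J = [[-y, -x + 2·y], [-6·x·y - 2·x - y^2 + 1, -3·x^2 - 2·x·y]].
At the point, J = [[-3.000, 5.500], [-18.000, -3.750]] (det J = 110.250).
Solving J·Δ = −F gives Δ = (-0.319, -1.537).
Then the next iterate is (x, y)₁ = (0.181, 1.463).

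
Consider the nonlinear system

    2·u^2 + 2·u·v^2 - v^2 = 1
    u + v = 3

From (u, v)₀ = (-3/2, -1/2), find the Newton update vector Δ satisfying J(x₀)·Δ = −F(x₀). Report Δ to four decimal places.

(2.3684, 2.6316)

At (-3/2, -1/2): F = (2.5000, -5.0000).
Jacobian J = [[4·u + 2·v^2, 4·u·v - 2·v], [1, 1]].
At the point, J = [[-5.5000, 4.0000], [1.0000, 1.0000]] (det J = -9.5000).
Solving J·Δ = −F gives Δ = (2.3684, 2.6316).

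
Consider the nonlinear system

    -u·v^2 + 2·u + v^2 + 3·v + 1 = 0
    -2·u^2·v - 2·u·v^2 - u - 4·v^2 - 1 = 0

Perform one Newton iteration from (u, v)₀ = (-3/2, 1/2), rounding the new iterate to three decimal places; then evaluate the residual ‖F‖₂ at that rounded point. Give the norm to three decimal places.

0.790

At (-3/2, 1/2): F = (0.125, -2.000).
Jacobian J = [[-v^2 + 2, -2·u·v + 2·v + 3], [-4·u·v - 2·v^2 - 1, -2·u^2 - 4·u·v - 8·v]].
At the point, J = [[1.750, 5.500], [1.500, -5.500]] (det J = -17.875).
Solving J·Δ = −F gives Δ = (0.577, -0.206).
Then the next iterate is (u, v)₁ = (-0.923, 0.294).
Re-evaluating at (-0.923, 0.294): F = (0.20222, -0.76412), so ‖F‖₂ = 0.790.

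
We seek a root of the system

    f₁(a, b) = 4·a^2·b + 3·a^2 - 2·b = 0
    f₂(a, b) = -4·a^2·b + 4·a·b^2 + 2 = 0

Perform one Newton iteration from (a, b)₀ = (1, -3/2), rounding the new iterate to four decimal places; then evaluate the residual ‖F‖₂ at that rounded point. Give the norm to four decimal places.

11.3778

At (1, -3/2): F = (0.0000, 17.0000).
Jacobian J = [[8·a·b + 6·a, 4·a^2 - 2], [-8·a·b + 4·b^2, -4·a^2 + 8·a·b]].
At the point, J = [[-6.0000, 2.0000], [21.0000, -16.0000]] (det J = 54.0000).
Solving J·Δ = −F gives Δ = (0.6296, 1.8889).
Then the next iterate is (a, b)₁ = (1.6296, 0.3889).
Re-evaluating at (1.6296, 0.3889): F = (11.320034, -1.145182), so ‖F‖₂ = 11.3778.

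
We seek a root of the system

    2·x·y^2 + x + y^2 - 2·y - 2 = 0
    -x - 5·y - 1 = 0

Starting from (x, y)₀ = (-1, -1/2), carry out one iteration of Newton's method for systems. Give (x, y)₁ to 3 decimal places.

(0.618, -0.324)

At (-1, -1/2): F = (-2.250, 2.500).
Jacobian J = [[2·y^2 + 1, 4·x·y + 2·y - 2], [-1, -5]].
At the point, J = [[1.500, -1.000], [-1.000, -5.000]] (det J = -8.500).
Solving J·Δ = −F gives Δ = (1.618, 0.176).
Then the next iterate is (x, y)₁ = (0.618, -0.324).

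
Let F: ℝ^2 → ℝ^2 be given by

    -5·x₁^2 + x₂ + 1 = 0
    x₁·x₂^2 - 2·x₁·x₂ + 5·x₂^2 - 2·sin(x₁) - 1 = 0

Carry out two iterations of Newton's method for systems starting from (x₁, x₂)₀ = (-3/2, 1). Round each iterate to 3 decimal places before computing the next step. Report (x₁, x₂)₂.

(-0.552, 0.113)

At (-3/2, 1): F = (-9.250, 7.49499).
Jacobian J = [[-10·x₁, 1], [x₂^2 - 2·x₂ - 2·cos(x₁), 2·x₁·x₂ - 2·x₁ + 10·x₂]].
At the point, J = [[15.000, 1.000], [-1.14147, 10.000]] (det J = 151.14147).
Solving J·Δ = −F gives Δ = (0.662, -0.674).
Then the next iterate is (x₁, x₂)₁ = (-0.838, 0.326).
Round to (-0.838, 0.326) and repeat: F = (-2.18522, 1.47531), J = [[8.380, 1.000], [-1.88363, 4.38962]].
Δ = (0.286, -0.213), so (x₁, x₂)₂ = (-0.552, 0.113).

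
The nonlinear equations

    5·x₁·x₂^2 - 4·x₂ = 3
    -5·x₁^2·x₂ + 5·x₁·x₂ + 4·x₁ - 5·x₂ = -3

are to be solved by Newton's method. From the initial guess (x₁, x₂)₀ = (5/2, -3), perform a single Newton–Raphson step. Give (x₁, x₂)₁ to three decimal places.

At (5/2, -3): F = (121.500, 84.250).
Jacobian J = [[5·x₂^2, 10·x₁·x₂ - 4], [-10·x₁·x₂ + 5·x₂ + 4, -5·x₁^2 + 5·x₁ - 5]].
At the point, J = [[45.000, -79.000], [64.000, -23.750]] (det J = 3987.250).
Solving J·Δ = −F gives Δ = (-0.946, 0.999).
Then the next iterate is (x₁, x₂)₁ = (1.554, -2.001).

(1.554, -2.001)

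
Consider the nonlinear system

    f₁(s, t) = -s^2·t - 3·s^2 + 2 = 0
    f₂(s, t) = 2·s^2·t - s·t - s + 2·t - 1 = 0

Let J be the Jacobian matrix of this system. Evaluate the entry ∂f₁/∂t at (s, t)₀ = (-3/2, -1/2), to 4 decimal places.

∂f₁/∂t = -s^2.
At (-3/2, -1/2) this is -2.2500.

-2.2500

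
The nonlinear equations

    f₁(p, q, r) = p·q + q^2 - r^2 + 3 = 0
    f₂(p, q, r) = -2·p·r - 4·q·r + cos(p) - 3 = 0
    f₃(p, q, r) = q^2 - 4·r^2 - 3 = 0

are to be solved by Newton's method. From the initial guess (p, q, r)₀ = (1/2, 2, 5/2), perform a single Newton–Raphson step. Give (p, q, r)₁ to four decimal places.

(-9.2403, 5.3516, 1.9703)

At (1/2, 2, 5/2): F = (1.7500, -24.622417, -24.0000).
Jacobian J = [[q, p + 2·q, -2·r], [-2·r - sin(p), -4·r, -2·p - 4·q], [0, 2·q, -8·r]].
At the point, J = [[2.0000, 4.5000, -5.0000], [-5.479426, -10.0000, -9.0000], [0.0000, 4.0000, -20.0000]] (det J = 88.440212).
Solving J·Δ = −F gives Δ = (-9.7403, 3.3516, -0.5297).
Then the next iterate is (p, q, r)₁ = (-9.2403, 5.3516, 1.9703).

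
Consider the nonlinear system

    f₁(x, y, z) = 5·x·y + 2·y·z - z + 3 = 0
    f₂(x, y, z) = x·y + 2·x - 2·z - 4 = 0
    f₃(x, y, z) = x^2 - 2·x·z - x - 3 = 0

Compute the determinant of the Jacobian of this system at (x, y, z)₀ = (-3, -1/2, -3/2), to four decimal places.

J = [[5·y, 5·x + 2·z, 2·y - 1], [y + 2, x, -2], [2·x - 2·z - 1, 0, -2·x]].
At the point, J = [[-2.5000, -18.0000, -2.0000], [1.5000, -3.0000, -2.0000], [-4.0000, 0.0000, 6.0000]].
det J = 87.0000.

87.0000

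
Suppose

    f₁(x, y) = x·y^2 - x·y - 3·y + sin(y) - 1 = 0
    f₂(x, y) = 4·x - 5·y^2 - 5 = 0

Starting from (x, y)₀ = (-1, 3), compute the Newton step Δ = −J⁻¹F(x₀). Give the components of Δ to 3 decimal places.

At (-1, 3): F = (-15.85888, -54.000).
Jacobian J = [[y^2 - y, 2·x·y - x + cos(y) - 3], [4, -10·y]].
At the point, J = [[6.000, -8.98999], [4.000, -30.000]] (det J = -144.04003).
Solving J·Δ = −F gives Δ = (-0.067, -1.809).

(-0.067, -1.809)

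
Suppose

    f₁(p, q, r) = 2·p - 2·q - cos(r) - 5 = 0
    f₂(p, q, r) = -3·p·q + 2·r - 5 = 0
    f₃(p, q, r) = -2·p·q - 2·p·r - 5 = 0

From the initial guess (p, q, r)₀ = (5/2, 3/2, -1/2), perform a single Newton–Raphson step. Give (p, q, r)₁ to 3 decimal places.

(2.341, -0.648, -0.288)

At (5/2, 3/2, -1/2): F = (-3.87758, -17.250, -10.000).
Jacobian J = [[2, -2, sin(r)], [-3·q, -3·p, 2], [-2·q - 2·r, -2·p, -2·p]].
At the point, J = [[2.000, -2.000, -0.47943], [-4.500, -7.500, 2.000], [-2.000, -5.000, -5.000]] (det J = 144.40431).
Solving J·Δ = −F gives Δ = (-0.159, -2.148, 0.212).
Then the next iterate is (p, q, r)₁ = (2.341, -0.648, -0.288).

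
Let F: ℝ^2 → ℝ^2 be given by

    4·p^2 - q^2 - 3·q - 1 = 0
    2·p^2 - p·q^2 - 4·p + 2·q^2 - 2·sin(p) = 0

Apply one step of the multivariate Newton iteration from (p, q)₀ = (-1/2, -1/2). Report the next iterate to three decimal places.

(0.339, -1.553)

At (-1/2, -1/2): F = (1.250, 4.08385).
Jacobian J = [[8·p, -2·q - 3], [4·p - q^2 - 2·cos(p) - 4, -2·p·q + 4·q]].
At the point, J = [[-4.000, -2.000], [-8.00517, -2.500]] (det J = -6.01033).
Solving J·Δ = −F gives Δ = (0.839, -1.053).
Then the next iterate is (p, q)₁ = (0.339, -1.553).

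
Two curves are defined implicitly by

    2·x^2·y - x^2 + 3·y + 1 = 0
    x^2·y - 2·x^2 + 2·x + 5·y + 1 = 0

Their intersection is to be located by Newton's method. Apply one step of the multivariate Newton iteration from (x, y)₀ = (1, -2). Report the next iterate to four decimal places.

At (1, -2): F = (-10.0000, -11.0000).
Jacobian J = [[4·x·y - 2·x, 2·x^2 + 3], [2·x·y - 4·x + 2, x^2 + 5]].
At the point, J = [[-10.0000, 5.0000], [-6.0000, 6.0000]] (det J = -30.0000).
Solving J·Δ = −F gives Δ = (-0.1667, 1.6667).
Then the next iterate is (x, y)₁ = (0.8333, -0.3333).

(0.8333, -0.3333)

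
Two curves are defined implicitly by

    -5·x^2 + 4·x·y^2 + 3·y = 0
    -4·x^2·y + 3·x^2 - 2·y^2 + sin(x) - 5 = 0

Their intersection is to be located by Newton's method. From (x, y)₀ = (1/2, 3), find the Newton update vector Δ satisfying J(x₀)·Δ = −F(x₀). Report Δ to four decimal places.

(0.1309, -1.9872)

At (1/2, 3): F = (25.7500, -24.770574).
Jacobian J = [[-10·x + 4·y^2, 8·x·y + 3], [-8·x·y + 6·x + cos(x), -4·x^2 - 4·y]].
At the point, J = [[31.0000, 15.0000], [-8.122417, -13.0000]] (det J = -281.163738).
Solving J·Δ = −F gives Δ = (0.1309, -1.9872).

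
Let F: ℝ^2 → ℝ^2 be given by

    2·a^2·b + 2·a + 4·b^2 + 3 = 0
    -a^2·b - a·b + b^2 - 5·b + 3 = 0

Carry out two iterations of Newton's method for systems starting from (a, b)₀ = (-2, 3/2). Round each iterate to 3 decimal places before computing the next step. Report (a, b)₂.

(-4.628, -0.530)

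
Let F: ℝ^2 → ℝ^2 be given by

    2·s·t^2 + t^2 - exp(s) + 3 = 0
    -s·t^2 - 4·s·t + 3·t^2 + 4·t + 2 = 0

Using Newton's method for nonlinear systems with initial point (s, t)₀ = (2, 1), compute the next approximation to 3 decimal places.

(1.856, 0.861)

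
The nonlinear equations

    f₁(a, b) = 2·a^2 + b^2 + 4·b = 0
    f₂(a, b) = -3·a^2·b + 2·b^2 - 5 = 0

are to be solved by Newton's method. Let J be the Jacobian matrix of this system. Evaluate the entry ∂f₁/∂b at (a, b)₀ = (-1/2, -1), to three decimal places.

∂f₁/∂b = 2·b + 4.
At (-1/2, -1) this is 2.000.

2.000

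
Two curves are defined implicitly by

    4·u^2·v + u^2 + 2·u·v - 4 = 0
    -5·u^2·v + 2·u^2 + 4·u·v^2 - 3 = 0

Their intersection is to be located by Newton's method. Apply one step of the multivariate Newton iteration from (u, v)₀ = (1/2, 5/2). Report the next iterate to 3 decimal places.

(0.525, 1.672)

At (1/2, 5/2): F = (1.250, 6.875).
Jacobian J = [[8·u·v + 2·u + 2·v, 4·u^2 + 2·u], [-10·u·v + 4·u + 4·v^2, -5·u^2 + 8·u·v]].
At the point, J = [[16.000, 2.000], [14.500, 8.750]] (det J = 111.000).
Solving J·Δ = −F gives Δ = (0.025, -0.828).
Then the next iterate is (u, v)₁ = (0.525, 1.672).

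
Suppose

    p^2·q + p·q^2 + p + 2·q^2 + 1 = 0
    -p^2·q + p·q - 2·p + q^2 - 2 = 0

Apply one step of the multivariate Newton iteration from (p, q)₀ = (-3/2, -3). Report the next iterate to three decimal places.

(-1.282, -1.134)

At (-3/2, -3): F = (-2.750, 21.250).
Jacobian J = [[2·p·q + q^2 + 1, p^2 + 2·p·q + 4·q], [-2·p·q + q - 2, -p^2 + p + 2·q]].
At the point, J = [[19.000, -0.750], [-14.000, -9.750]] (det J = -195.750).
Solving J·Δ = −F gives Δ = (0.218, 1.866).
Then the next iterate is (p, q)₁ = (-1.282, -1.134).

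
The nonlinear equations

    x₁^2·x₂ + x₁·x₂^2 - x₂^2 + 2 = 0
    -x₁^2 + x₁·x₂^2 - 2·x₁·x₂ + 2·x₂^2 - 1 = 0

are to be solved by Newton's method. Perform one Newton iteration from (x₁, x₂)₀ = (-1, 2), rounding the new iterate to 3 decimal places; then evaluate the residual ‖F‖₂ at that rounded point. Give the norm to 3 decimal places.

2.771

At (-1, 2): F = (-4.000, 6.000).
Jacobian J = [[2·x₁·x₂ + x₂^2, x₁^2 + 2·x₁·x₂ - 2·x₂], [-2·x₁ + x₂^2 - 2·x₂, 2·x₁·x₂ - 2·x₁ + 4·x₂]].
At the point, J = [[0.000, -7.000], [2.000, 6.000]] (det J = 14.000).
Solving J·Δ = −F gives Δ = (-1.286, -0.571).
Then the next iterate is (x₁, x₂)₁ = (-2.286, 1.429).
Re-evaluating at (-2.286, 1.429): F = (2.75752, -0.27643), so ‖F‖₂ = 2.771.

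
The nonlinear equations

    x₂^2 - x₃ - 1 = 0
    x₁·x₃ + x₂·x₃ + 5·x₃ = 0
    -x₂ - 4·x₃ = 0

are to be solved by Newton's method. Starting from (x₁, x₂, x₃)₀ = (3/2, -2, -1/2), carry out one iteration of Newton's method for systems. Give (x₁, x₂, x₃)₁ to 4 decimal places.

At (3/2, -2, -1/2): F = (3.5000, -2.2500, 4.0000).
Jacobian J = [[0, 2·x₂, -1], [x₃, x₃, x₁ + x₂ + 5], [0, -1, -4]].
At the point, J = [[0.0000, -4.0000, -1.0000], [-0.5000, -0.5000, 4.5000], [0.0000, -1.0000, -4.0000]] (det J = 7.5000).
Solving J·Δ = −F gives Δ = (2.3333, 0.6667, 0.8333).
Then the next iterate is (x₁, x₂, x₃)₁ = (3.8333, -1.3333, 0.3333).

(3.8333, -1.3333, 0.3333)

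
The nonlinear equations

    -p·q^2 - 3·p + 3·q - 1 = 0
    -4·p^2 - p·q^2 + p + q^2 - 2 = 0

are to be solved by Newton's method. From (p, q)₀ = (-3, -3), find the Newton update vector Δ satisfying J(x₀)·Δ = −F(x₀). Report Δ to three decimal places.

At (-3, -3): F = (26.000, -5.000).
Jacobian J = [[-q^2 - 3, -2·p·q + 3], [-8·p - q^2 + 1, -2·p·q + 2·q]].
At the point, J = [[-12.000, -15.000], [16.000, -24.000]] (det J = 528.000).
Solving J·Δ = −F gives Δ = (1.324, 0.674).

(1.324, 0.674)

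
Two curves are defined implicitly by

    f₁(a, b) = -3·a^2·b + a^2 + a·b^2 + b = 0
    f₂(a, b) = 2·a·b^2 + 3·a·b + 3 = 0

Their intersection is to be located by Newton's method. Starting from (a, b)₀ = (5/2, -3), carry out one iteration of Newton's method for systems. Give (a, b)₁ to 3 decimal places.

At (5/2, -3): F = (82.000, 25.500).
Jacobian J = [[-6·a·b + 2·a + b^2, -3·a^2 + 2·a·b + 1], [2·b^2 + 3·b, 4·a·b + 3·a]].
At the point, J = [[59.000, -32.750], [9.000, -22.500]] (det J = -1032.750).
Solving J·Δ = −F gives Δ = (-0.978, 0.742).
Then the next iterate is (a, b)₁ = (1.522, -2.258).

(1.522, -2.258)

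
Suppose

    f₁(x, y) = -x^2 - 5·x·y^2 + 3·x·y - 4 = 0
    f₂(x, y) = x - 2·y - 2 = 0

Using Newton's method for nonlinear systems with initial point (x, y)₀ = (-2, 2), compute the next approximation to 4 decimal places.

(14.5714, 6.2857)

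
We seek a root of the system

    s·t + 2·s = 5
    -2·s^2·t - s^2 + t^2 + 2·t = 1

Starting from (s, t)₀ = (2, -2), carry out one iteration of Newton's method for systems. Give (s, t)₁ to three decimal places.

At (2, -2): F = (-5.000, 11.000).
Jacobian J = [[t + 2, s], [-4·s·t - 2·s, -2·s^2 + 2·t + 2]].
At the point, J = [[0.000, 2.000], [12.000, -10.000]] (det J = -24.000).
Solving J·Δ = −F gives Δ = (1.167, 2.500).
Then the next iterate is (s, t)₁ = (3.167, 0.500).

(3.167, 0.500)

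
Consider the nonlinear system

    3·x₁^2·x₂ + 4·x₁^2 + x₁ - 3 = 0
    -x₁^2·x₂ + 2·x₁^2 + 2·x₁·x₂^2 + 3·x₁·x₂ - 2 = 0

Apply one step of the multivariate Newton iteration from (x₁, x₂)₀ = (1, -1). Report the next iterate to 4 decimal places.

(1.0952, -0.7619)

At (1, -1): F = (-1.0000, 0.0000).
Jacobian J = [[6·x₁·x₂ + 8·x₁ + 1, 3·x₁^2], [-2·x₁·x₂ + 4·x₁ + 2·x₂^2 + 3·x₂, -x₁^2 + 4·x₁·x₂ + 3·x₁]].
At the point, J = [[3.0000, 3.0000], [5.0000, -2.0000]] (det J = -21.0000).
Solving J·Δ = −F gives Δ = (0.0952, 0.2381).
Then the next iterate is (x₁, x₂)₁ = (1.0952, -0.7619).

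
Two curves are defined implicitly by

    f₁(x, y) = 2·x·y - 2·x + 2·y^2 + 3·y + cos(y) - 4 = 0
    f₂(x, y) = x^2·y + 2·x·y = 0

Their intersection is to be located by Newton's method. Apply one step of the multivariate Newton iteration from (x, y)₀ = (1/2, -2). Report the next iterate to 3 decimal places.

(-0.057, -2.672)

At (1/2, -2): F = (-5.41615, -2.500).
Jacobian J = [[2·y - 2, 2·x + 4·y - sin(y) + 3], [2·x·y + 2·y, x^2 + 2·x]].
At the point, J = [[-6.000, -3.09070], [-6.000, 1.250]] (det J = -26.04422).
Solving J·Δ = −F gives Δ = (-0.557, -0.672).
Then the next iterate is (x, y)₁ = (-0.057, -2.672).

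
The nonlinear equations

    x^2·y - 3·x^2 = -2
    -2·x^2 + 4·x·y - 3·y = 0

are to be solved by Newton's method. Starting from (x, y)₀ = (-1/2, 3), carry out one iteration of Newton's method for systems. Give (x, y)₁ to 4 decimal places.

At (-1/2, 3): F = (2.0000, -15.5000).
Jacobian J = [[2·x·y - 6·x, x^2], [-4·x + 4·y, 4·x - 3]].
At the point, J = [[0.0000, 0.2500], [14.0000, -5.0000]] (det J = -3.5000).
Solving J·Δ = −F gives Δ = (-1.7500, -8.0000).
Then the next iterate is (x, y)₁ = (-2.2500, -5.0000).

(-2.2500, -5.0000)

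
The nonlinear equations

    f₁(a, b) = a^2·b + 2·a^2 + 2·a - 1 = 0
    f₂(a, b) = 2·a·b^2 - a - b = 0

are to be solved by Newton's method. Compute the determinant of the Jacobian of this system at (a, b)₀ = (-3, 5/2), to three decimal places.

J = [[2·a·b + 4·a + 2, a^2], [2·b^2 - 1, 4·a·b - 1]].
At the point, J = [[-25.000, 9.000], [11.500, -31.000]].
det J = 671.500.

671.500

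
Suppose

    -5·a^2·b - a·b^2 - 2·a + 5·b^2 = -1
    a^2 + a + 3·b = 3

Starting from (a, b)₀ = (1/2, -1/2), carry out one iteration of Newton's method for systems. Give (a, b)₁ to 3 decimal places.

At (1/2, -1/2): F = (1.750, -3.750).
Jacobian J = [[-10·a·b - b^2 - 2, -5·a^2 - 2·a·b + 10·b], [2·a + 1, 3]].
At the point, J = [[0.250, -5.750], [2.000, 3.000]] (det J = 12.250).
Solving J·Δ = −F gives Δ = (1.332, 0.362).
Then the next iterate is (a, b)₁ = (1.832, -0.138).

(1.832, -0.138)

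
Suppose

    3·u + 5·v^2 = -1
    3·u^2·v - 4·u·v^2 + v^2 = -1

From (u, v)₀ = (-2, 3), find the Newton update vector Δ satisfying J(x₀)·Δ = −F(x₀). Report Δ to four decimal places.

(0.3817, -1.3715)

At (-2, 3): F = (40.0000, 118.0000).
Jacobian J = [[3, 10·v], [6·u·v - 4·v^2, 3·u^2 - 8·u·v + 2·v]].
At the point, J = [[3.0000, 30.0000], [-72.0000, 66.0000]] (det J = 2358.0000).
Solving J·Δ = −F gives Δ = (0.3817, -1.3715).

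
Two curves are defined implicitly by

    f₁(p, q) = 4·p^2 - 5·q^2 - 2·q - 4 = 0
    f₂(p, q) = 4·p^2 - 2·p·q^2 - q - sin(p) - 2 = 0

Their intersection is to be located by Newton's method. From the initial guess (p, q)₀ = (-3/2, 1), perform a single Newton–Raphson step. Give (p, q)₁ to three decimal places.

(-1.019, 0.353)

At (-3/2, 1): F = (-2.000, 9.99749).
Jacobian J = [[8·p, -10·q - 2], [8·p - 2·q^2 - cos(p), -4·p·q - 1]].
At the point, J = [[-12.000, -12.000], [-14.07074, 5.000]] (det J = -228.84885).
Solving J·Δ = −F gives Δ = (0.481, -0.647).
Then the next iterate is (p, q)₁ = (-1.019, 0.353).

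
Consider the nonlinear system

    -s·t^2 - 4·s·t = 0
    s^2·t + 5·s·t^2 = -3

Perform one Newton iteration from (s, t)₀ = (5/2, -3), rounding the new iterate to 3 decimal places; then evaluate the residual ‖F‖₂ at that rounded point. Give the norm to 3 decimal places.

9.419

At (5/2, -3): F = (7.500, 96.750).
Jacobian J = [[-t^2 - 4·t, -2·s·t - 4·s], [2·s·t + 5·t^2, s^2 + 10·s·t]].
At the point, J = [[3.000, 5.000], [30.000, -68.750]] (det J = -356.250).
Solving J·Δ = −F gives Δ = (-2.805, 0.183).
Then the next iterate is (s, t)₁ = (-0.305, -2.817).
Re-evaluating at (-0.305, -2.817): F = (-1.01642, -9.36367), so ‖F‖₂ = 9.419.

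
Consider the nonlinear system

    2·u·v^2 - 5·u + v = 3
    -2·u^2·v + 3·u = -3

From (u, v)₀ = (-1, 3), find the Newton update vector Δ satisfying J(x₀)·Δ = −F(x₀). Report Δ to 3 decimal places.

(0.288, -0.842)

At (-1, 3): F = (-13.000, -6.000).
Jacobian J = [[2·v^2 - 5, 4·u·v + 1], [-4·u·v + 3, -2·u^2]].
At the point, J = [[13.000, -11.000], [15.000, -2.000]] (det J = 139.000).
Solving J·Δ = −F gives Δ = (0.288, -0.842).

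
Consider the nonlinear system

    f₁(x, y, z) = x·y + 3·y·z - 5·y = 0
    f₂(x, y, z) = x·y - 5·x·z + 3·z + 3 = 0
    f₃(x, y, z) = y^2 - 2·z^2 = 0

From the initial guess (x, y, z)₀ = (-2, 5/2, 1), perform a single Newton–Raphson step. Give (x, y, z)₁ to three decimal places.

At (-2, 5/2, 1): F = (-10.000, 11.000, 4.250).
Jacobian J = [[y, x + 3·z - 5, 3·y], [y - 5·z, x, -5·x + 3], [0, 2·y, -4·z]].
At the point, J = [[2.500, -4.000, 7.500], [-2.500, -2.000, 13.000], [0.000, 5.000, -4.000]] (det J = -196.250).
Solving J·Δ = −F gives Δ = (3.308, -1.161, -0.389).
Then the next iterate is (x, y, z)₁ = (1.308, 1.339, 0.611).

(1.308, 1.339, 0.611)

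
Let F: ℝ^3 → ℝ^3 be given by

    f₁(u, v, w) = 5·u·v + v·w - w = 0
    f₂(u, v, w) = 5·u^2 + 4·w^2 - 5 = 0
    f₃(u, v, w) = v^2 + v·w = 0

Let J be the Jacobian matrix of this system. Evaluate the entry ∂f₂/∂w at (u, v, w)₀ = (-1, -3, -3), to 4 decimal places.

-24.0000

∂f₂/∂w = 8·w.
At (-1, -3, -3) this is -24.0000.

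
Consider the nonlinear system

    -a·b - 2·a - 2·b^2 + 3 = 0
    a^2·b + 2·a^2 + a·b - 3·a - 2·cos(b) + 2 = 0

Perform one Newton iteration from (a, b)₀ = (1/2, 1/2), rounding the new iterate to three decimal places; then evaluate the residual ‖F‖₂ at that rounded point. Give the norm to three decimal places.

0.407

At (1/2, 1/2): F = (1.250, -0.38017).
Jacobian J = [[-b - 2, -a - 4·b], [2·a·b + 4·a + b - 3, a^2 + a + 2·sin(b)]].
At the point, J = [[-2.500, -2.500], [0.000, 1.70885]] (det J = -4.27213).
Solving J·Δ = −F gives Δ = (0.278, 0.222).
Then the next iterate is (a, b)₁ = (0.778, 0.722).
Re-evaluating at (0.778, 0.722): F = (-0.16028, 0.37433), so ‖F‖₂ = 0.407.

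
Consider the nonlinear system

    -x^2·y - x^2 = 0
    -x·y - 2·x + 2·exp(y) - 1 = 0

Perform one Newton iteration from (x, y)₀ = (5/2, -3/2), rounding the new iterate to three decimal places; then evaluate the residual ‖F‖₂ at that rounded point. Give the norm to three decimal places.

At (5/2, -3/2): F = (3.125, -1.80374).
Jacobian J = [[-2·x·y - 2·x, -x^2], [-y - 2, -x + 2·exp(y)]].
At the point, J = [[2.500, -6.250], [-0.500, -2.05374]] (det J = -8.25935).
Solving J·Δ = −F gives Δ = (-2.142, -0.357).
Then the next iterate is (x, y)₁ = (0.358, -1.857).
Re-evaluating at (0.358, -1.857): F = (0.10984, -0.73891), so ‖F‖₂ = 0.747.

0.747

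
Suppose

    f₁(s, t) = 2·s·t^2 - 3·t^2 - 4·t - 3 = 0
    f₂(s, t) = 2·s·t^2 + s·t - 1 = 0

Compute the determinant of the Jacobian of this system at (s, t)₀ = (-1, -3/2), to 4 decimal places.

-10.5000

J = [[2·t^2, 4·s·t - 6·t - 4], [2·t^2 + t, 4·s·t + s]].
At the point, J = [[4.5000, 11.0000], [3.0000, 5.0000]].
det J = -10.5000.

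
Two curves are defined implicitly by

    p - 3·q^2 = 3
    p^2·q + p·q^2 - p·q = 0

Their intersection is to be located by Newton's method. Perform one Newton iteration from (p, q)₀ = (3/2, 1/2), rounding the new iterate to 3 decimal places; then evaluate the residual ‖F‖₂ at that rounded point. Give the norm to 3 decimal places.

At (3/2, 1/2): F = (-2.250, 0.750).
Jacobian J = [[1, -6·q], [2·p·q + q^2 - q, p^2 + 2·p·q - p]].
At the point, J = [[1.000, -3.000], [1.250, 2.250]] (det J = 6.000).
Solving J·Δ = −F gives Δ = (0.469, -0.594).
Then the next iterate is (p, q)₁ = (1.969, -0.094).
Re-evaluating at (1.969, -0.094): F = (-1.05751, -0.16195), so ‖F‖₂ = 1.070.

1.070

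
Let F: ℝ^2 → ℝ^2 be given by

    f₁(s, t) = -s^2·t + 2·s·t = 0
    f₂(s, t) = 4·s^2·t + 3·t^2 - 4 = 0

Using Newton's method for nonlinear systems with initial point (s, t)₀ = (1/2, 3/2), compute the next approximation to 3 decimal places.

(-0.268, 1.536)

At (1/2, 3/2): F = (1.125, 4.250).
Jacobian J = [[-2·s·t + 2·t, -s^2 + 2·s], [8·s·t, 4·s^2 + 6·t]].
At the point, J = [[1.500, 0.750], [6.000, 10.000]] (det J = 10.500).
Solving J·Δ = −F gives Δ = (-0.768, 0.036).
Then the next iterate is (s, t)₁ = (-0.268, 1.536).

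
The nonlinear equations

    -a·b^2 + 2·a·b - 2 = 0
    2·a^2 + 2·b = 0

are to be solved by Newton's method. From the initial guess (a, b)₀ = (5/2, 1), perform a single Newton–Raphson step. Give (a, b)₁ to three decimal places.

At (5/2, 1): F = (0.500, 14.500).
Jacobian J = [[-b^2 + 2·b, -2·a·b + 2·a], [4·a, 2]].
At the point, J = [[1.000, 0.000], [10.000, 2.000]] (det J = 2.000).
Solving J·Δ = −F gives Δ = (-0.500, -4.750).
Then the next iterate is (a, b)₁ = (2.000, -3.750).

(2.000, -3.750)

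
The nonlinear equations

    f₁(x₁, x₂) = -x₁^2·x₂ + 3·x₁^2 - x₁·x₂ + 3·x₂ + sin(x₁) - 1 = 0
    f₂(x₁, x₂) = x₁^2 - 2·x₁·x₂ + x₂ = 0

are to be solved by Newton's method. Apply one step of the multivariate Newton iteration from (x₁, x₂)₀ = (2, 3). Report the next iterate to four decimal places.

(7.5851, -2.3901)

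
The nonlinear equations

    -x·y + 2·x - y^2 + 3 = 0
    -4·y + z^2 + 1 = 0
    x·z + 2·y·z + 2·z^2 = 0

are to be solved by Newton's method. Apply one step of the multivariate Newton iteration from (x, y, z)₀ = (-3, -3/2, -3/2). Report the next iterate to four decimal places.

At (-3, -3/2, -3/2): F = (-9.7500, 9.2500, 13.5000).
Jacobian J = [[-y + 2, -x - 2·y, 0], [0, -4, 2·z], [z, 2·z, x + 2·y + 4·z]].
At the point, J = [[3.5000, 6.0000, 0.0000], [0.0000, -4.0000, -3.0000], [-1.5000, -3.0000, -12.0000]] (det J = 163.5000).
Solving J·Δ = −F gives Δ = (-0.2615, 1.7775, 0.7133).
Then the next iterate is (x, y, z)₁ = (-3.2615, 0.2775, -0.7867).

(-3.2615, 0.2775, -0.7867)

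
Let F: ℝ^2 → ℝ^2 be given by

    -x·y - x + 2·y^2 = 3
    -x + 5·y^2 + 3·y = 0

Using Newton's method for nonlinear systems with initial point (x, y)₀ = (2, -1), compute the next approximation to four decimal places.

At (2, -1): F = (-1.0000, 0.0000).
Jacobian J = [[-y - 1, -x + 4·y], [-1, 10·y + 3]].
At the point, J = [[0.0000, -6.0000], [-1.0000, -7.0000]] (det J = -6.0000).
Solving J·Δ = −F gives Δ = (1.1667, -0.1667).
Then the next iterate is (x, y)₁ = (3.1667, -1.1667).

(3.1667, -1.1667)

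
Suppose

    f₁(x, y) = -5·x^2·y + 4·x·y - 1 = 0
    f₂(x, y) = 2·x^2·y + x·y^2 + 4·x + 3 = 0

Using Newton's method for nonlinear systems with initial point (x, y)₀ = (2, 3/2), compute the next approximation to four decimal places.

(2.5470, -1.1774)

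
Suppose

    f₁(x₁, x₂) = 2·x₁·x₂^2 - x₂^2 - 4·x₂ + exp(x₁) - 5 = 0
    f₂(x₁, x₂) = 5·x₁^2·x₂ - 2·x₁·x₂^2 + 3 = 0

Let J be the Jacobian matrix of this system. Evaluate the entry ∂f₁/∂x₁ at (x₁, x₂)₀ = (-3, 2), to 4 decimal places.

8.0498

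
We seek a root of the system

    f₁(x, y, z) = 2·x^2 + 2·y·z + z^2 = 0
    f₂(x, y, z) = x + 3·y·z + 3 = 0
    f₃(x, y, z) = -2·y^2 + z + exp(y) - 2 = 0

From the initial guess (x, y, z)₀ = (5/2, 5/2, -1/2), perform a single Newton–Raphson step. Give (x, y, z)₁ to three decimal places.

(1.542, 3.727, -0.360)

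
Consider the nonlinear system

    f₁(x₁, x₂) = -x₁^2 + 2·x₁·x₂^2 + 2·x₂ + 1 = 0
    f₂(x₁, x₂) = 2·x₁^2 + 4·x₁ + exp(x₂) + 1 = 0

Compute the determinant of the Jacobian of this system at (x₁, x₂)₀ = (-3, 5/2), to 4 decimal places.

J = [[-2·x₁ + 2·x₂^2, 4·x₁·x₂ + 2], [4·x₁ + 4, exp(x₂)]].
At the point, J = [[18.5000, -28.0000], [-8.0000, 12.182494]].
det J = 1.3761.

1.3761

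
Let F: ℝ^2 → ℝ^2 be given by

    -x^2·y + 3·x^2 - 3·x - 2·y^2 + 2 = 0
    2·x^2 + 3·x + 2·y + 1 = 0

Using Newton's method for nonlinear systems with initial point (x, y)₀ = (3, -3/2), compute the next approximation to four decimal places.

At (3, -3/2): F = (29.0000, 25.0000).
Jacobian J = [[-2·x·y + 6·x - 3, -x^2 - 4·y], [4·x + 3, 2]].
At the point, J = [[24.0000, -3.0000], [15.0000, 2.0000]] (det J = 93.0000).
Solving J·Δ = −F gives Δ = (-1.4301, -1.7742).
Then the next iterate is (x, y)₁ = (1.5699, -3.2742).

(1.5699, -3.2742)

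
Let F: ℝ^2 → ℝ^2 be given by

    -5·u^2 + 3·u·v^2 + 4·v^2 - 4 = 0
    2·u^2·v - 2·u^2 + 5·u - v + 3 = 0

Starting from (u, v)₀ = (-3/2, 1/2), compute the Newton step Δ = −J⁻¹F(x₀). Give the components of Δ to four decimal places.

(0.9715, -0.1490)

At (-3/2, 1/2): F = (-15.3750, -7.2500).
Jacobian J = [[-10·u + 3·v^2, 6·u·v + 8·v], [4·u·v - 4·u + 5, 2·u^2 - 1]].
At the point, J = [[15.7500, -0.5000], [8.0000, 3.5000]] (det J = 59.1250).
Solving J·Δ = −F gives Δ = (0.9715, -0.1490).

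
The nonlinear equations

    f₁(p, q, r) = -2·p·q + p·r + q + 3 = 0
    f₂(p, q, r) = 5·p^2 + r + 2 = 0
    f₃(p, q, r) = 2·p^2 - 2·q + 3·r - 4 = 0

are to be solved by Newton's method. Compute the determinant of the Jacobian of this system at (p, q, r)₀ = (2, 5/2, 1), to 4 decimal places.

J = [[-2·q + r, -2·p + 1, p], [10·p, 0, 1], [4·p, -2, 3]].
At the point, J = [[-4.0000, -3.0000, 2.0000], [20.0000, 0.0000, 1.0000], [8.0000, -2.0000, 3.0000]].
det J = 68.0000.

68.0000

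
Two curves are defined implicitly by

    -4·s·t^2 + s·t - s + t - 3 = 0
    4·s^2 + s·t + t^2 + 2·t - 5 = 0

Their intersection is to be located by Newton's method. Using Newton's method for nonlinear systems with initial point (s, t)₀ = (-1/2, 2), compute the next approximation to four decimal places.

(-0.3435, 1.5115)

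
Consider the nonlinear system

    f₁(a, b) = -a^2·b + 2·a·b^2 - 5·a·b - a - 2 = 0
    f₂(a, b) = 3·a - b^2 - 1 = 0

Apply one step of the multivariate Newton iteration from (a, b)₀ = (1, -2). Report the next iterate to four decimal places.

At (1, -2): F = (17.0000, -2.0000).
Jacobian J = [[-2·a·b + 2·b^2 - 5·b - 1, -a^2 + 4·a·b - 5·a], [3, -2·b]].
At the point, J = [[21.0000, -14.0000], [3.0000, 4.0000]] (det J = 126.0000).
Solving J·Δ = −F gives Δ = (-0.3175, 0.7381).
Then the next iterate is (a, b)₁ = (0.6825, -1.2619).

(0.6825, -1.2619)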